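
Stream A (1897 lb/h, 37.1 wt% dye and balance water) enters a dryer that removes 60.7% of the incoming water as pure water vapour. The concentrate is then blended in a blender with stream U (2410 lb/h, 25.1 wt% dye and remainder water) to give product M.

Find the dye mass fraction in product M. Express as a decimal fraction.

Vapour removed = 0.607×0.629×1897 = 724.28 lb/h; concentrate = 1172.7 lb/h.
dye reaching the mixer = 703.79 (from concentrate) + 2410×0.251 = 1308.7 lb/h.
Product flow = 1172.7 + 2410 = 3582.7 lb/h; dye fraction = 0.3653.

0.3653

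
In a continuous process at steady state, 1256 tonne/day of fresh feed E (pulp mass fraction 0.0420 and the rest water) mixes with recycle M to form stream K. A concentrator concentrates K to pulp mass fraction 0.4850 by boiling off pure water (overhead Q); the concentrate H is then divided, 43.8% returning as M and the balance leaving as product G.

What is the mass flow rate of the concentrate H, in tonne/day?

Overall pulp balance (none leaves overhead): pulp in fresh feed = pulp in product, i.e. 1256×0.042 = (1−0.438)·H·0.485.
H = 52.752/(0.485×0.562) = 193.54 tonne/day.

193.5 tonne/day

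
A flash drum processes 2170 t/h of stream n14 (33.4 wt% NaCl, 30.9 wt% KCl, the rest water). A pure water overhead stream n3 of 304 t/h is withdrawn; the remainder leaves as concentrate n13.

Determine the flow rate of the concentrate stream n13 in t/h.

1866 t/h

Concentrate = 2170 − 304 = 1866 t/h.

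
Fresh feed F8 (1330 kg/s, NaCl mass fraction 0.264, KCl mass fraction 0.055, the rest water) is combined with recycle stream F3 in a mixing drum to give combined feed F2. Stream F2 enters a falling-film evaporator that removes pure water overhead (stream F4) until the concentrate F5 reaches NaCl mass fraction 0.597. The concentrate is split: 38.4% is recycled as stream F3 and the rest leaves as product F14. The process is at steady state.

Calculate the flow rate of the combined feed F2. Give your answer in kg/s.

1697 kg/s

Overall NaCl balance (none leaves overhead): NaCl in fresh feed = NaCl in product, i.e. 1330×0.264 = (1−0.384)·F5·0.597.
F5 = 351.12/(0.597×0.616) = 954.77 kg/s.
Recycle F3 = 0.384×954.77 = 366.63 kg/s.
Combined feed F2 = 1330 + 366.63 = 1696.6 kg/s.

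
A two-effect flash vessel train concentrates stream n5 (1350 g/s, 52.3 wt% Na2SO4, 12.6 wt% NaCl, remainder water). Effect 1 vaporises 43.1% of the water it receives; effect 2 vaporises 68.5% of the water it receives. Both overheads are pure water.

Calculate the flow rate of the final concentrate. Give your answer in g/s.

961.1 g/s

water in feed = 1350×0.351 = 473.85 g/s.
After stage 1: water left = (1−0.431)×473.85 = 269.62; stream total = 1145.8 g/s.
After stage 2: water left = (1−0.685)×269.62 = 84.931; final concentrate = 961.08 g/s.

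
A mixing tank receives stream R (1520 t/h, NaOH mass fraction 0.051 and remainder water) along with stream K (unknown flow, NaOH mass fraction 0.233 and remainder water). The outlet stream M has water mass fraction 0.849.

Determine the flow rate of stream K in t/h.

1854 t/h

Let K be the unknown flow. Total out = 1520 + K.
water balance: 1442.5 + 0.767·K = 0.849·(1520 + K)
(0.767 − 0.849)·K = 0.849×1520 − 1442.5 = -152
K = -152 / -0.082 = 1853.7 t/h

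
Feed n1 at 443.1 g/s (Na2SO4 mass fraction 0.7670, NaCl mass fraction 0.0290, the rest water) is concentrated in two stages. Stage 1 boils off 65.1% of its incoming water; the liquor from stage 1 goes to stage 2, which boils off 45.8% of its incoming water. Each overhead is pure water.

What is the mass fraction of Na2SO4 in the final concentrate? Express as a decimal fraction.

water in feed = 443.1×0.204 = 90.392 g/s.
After stage 1: water left = (1−0.651)×90.392 = 31.547; stream total = 384.25 g/s.
After stage 2: water left = (1−0.458)×31.547 = 17.098; final concentrate = 369.81 g/s.
Na2SO4 fraction = 339.86/369.81 = 0.9190.

0.9190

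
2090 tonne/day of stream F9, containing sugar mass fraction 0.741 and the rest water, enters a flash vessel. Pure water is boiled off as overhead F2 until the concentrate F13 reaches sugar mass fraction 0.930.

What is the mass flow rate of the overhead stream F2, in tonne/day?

424.7 tonne/day

sugar is conserved: 2090×0.741 = 1548.7 tonne/day all reports to the concentrate.
Concentrate = 1548.7/(target fraction) = 1665.3 tonne/day.
Overhead = 2090 − 1665.3 = 424.74 tonne/day.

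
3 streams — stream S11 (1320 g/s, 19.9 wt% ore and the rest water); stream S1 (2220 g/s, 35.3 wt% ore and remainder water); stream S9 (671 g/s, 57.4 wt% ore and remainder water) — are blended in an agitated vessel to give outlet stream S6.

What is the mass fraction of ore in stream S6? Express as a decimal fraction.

Total flow out = 1320 + 2220 + 671 = 4211 g/s.
ore in = 1320×0.199 + 2220×0.353 + 671×0.574 = 1431.5 g/s.
ore mass fraction in S6 = 1431.5/4211 = 0.340.

0.340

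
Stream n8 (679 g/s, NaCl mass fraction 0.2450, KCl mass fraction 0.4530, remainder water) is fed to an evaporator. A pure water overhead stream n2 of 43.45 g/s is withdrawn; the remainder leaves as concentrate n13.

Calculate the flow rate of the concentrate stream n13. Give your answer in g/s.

635.5 g/s

Concentrate = 679 − 43.45 = 635.55 g/s.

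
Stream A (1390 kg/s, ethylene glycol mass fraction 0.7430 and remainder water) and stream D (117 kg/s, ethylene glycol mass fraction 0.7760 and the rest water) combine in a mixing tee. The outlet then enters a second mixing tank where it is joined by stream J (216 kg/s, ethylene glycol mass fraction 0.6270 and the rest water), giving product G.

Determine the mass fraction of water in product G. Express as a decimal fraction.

Overall, product flow = 1723 kg/s.
water in = 1390×0.257 + 117×0.224 + 216×0.373 = 464.01 kg/s.
water fraction in G = 0.2693.

0.2693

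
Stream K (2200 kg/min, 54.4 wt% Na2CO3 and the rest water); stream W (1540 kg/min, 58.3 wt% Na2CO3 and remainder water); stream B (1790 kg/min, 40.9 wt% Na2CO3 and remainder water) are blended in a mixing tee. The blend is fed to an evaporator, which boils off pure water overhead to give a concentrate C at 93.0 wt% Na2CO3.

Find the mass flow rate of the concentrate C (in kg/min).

3039 kg/min

Na2CO3 entering = 2200×0.544 + 1540×0.583 + 1790×0.409 = 2826.7 kg/min.
All Na2CO3 reports to C, so C = 2826.7/0.930 = 3039.5 kg/min.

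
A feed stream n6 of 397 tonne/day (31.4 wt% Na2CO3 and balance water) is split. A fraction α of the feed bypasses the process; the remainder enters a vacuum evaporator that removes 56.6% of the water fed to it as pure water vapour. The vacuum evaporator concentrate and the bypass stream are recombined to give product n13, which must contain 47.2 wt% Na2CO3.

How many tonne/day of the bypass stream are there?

54.73 tonne/day

All 397×0.314 = 124.66 tonne/day of Na2CO3 reaches n13, so n13 = 124.66/0.472 = 264.11 tonne/day and vapour = 132.89 tonne/day.
The evaporator receives (1−α)·397 of feed at 0.686 water and removes 0.566 of that water:
0.566×0.686×(1−α)×397 = 132.89
(1−α) = 132.89/154.15 = 0.8621;  α = 0.1379.
Bypass flow = 0.1379×397 = 54.733 tonne/day.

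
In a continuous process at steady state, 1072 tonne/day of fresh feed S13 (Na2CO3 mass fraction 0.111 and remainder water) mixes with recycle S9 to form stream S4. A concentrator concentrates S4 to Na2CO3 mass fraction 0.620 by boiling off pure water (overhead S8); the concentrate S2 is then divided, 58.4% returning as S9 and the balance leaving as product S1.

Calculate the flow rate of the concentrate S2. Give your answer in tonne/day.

461.4 tonne/day

Overall Na2CO3 balance (none leaves overhead): Na2CO3 in fresh feed = Na2CO3 in product, i.e. 1072×0.111 = (1−0.584)·S2·0.620.
S2 = 118.99/(0.620×0.416) = 461.35 tonne/day.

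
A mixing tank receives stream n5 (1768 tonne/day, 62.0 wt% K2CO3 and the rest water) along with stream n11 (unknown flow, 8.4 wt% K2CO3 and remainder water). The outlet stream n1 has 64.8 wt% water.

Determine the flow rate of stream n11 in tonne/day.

Let n11 be the unknown flow. Total out = 1768 + n11.
water balance: 671.84 + 0.916·n11 = 0.648·(1768 + n11)
(0.916 − 0.648)·n11 = 0.648×1768 − 671.84 = 473.82
n11 = 473.82 / 0.268 = 1768 tonne/day

1768 tonne/day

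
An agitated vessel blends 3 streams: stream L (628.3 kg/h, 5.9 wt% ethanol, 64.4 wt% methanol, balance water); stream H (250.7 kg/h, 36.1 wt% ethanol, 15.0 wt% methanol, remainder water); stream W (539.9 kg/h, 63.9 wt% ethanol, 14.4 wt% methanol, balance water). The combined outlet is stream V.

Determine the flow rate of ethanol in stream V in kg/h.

ethanol out = ethanol in = 628.3×0.059 + 250.7×0.361 + 539.9×0.639 = 472.57 kg/h.

472.6 kg/h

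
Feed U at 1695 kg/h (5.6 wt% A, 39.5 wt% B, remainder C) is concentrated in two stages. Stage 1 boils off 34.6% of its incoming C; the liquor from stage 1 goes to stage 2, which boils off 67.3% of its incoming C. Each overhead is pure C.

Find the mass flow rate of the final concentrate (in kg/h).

963.5 kg/h

C in feed = 1695×0.549 = 930.56 kg/h.
After stage 1: C left = (1−0.346)×930.56 = 608.58; stream total = 1373 kg/h.
After stage 2: C left = (1−0.673)×608.58 = 199.01; final concentrate = 963.45 kg/h.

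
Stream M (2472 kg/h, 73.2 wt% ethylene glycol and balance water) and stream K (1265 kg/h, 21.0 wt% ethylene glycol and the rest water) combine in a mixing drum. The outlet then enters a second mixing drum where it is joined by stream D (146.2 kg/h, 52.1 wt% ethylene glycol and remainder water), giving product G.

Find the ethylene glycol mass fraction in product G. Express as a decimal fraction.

Overall, product flow = 3883.2 kg/h.
ethylene glycol in = 2472×0.732 + 1265×0.210 + 146.2×0.521 = 2151.3 kg/h.
ethylene glycol fraction in G = 0.5540.

0.5540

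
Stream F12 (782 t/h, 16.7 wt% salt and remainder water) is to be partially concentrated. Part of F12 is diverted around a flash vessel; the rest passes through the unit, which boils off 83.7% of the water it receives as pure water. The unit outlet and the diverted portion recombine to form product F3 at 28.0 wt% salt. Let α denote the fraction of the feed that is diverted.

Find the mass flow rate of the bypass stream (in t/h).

All 782×0.167 = 130.59 t/h of salt reaches F3, so F3 = 130.59/0.280 = 466.41 t/h and vapour = 315.59 t/h.
The evaporator receives (1−α)·782 of feed at 0.833 water and removes 0.837 of that water:
0.837×0.833×(1−α)×782 = 315.59
(1−α) = 315.59/545.23 = 0.5788;  α = 0.4212.
Bypass flow = 0.4212×782 = 329.36 t/h.

329.4 t/h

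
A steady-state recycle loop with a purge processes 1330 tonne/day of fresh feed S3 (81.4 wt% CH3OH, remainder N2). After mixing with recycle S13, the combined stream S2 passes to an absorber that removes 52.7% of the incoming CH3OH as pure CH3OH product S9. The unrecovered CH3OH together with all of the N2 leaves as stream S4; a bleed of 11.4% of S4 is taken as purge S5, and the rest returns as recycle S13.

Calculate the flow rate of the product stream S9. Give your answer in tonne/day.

CH3OH in S2: m_A = 1330×0.814 + (1−0.114)·(1−0.527)·m_A, so m_A = 1082.6/0.5809 = 1863.6 tonne/day.
Product S9 = 0.527×1863.6 = 982.13 tonne/day.

982.1 tonne/day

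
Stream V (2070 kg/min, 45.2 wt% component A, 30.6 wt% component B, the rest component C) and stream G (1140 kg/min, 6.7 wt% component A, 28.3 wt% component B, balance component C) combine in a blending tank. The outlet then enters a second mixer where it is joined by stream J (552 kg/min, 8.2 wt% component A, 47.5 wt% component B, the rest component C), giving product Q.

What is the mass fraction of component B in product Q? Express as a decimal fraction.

Overall, product flow = 3762 kg/min.
component B in = 2070×0.306 + 1140×0.283 + 552×0.475 = 1218.2 kg/min.
component B fraction in Q = 0.3238.

0.3238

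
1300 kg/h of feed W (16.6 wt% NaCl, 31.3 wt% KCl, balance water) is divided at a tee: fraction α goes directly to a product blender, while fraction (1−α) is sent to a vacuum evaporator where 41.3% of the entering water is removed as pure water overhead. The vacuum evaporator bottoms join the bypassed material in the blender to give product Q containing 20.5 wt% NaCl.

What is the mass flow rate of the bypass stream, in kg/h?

All 1300×0.166 = 215.8 kg/h of NaCl reaches Q, so Q = 215.8/0.205 = 1052.7 kg/h and vapour = 247.32 kg/h.
The evaporator receives (1−α)·1300 of feed at 0.521 water and removes 0.413 of that water:
0.413×0.521×(1−α)×1300 = 247.32
(1−α) = 247.32/279.72 = 0.8841;  α = 0.1159.
Bypass flow = 0.1159×1300 = 150.61 kg/h.

150.6 kg/h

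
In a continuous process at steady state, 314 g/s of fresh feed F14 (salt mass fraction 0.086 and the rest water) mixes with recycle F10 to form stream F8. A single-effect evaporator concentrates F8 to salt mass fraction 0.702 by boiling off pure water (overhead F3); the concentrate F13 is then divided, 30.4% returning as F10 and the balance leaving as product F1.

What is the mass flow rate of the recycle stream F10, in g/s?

Overall salt balance (none leaves overhead): salt in fresh feed = salt in product, i.e. 314×0.086 = (1−0.304)·F13·0.702.
F13 = 27.004/(0.702×0.696) = 55.269 g/s.
Recycle F10 = 0.304×55.269 = 16.802 g/s.

16.8 g/s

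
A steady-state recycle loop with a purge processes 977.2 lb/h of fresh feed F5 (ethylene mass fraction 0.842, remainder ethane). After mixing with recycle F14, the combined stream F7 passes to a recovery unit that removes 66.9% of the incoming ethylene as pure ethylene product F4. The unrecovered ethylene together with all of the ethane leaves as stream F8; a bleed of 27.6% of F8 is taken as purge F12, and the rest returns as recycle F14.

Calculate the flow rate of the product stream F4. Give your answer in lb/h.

ethylene in F7: m_A = 977.2×0.842 + (1−0.276)·(1−0.669)·m_A, so m_A = 822.8/0.7604 = 1082.1 lb/h.
Product F4 = 0.669×1082.1 = 723.94 lb/h.

723.9 lb/h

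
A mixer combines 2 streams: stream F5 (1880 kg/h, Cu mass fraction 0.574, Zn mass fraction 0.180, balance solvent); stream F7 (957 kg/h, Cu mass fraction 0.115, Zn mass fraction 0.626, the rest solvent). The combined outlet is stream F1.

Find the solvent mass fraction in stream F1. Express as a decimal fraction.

0.250

Total flow out = 1880 + 957 = 2837 kg/h.
solvent in = 1880×0.246 + 957×0.259 = 710.34 kg/h.
solvent mass fraction in F1 = 710.34/2837 = 0.250.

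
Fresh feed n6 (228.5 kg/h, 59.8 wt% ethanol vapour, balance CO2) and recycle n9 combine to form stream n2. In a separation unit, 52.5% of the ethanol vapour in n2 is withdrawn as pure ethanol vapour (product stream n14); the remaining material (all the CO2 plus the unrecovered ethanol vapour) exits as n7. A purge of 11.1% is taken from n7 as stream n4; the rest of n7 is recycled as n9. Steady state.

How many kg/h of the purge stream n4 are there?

104.3 kg/h

CO2 enters only via n6 and leaves only via the purge: 228.5×0.402 = 0.111×(CO2 in n7), and the separation unit passes all CO2, so CO2 in n2 = CO2 in n7 = 827.54 kg/h.
ethanol vapour in n2: m_A = 228.5×0.598 + (1−0.111)·(1−0.525)·m_A, so m_A = 136.64/0.5777 = 236.52 kg/h.
n7 = (1−0.525)×236.52 + 827.54 = 939.89 kg/h.
Purge n4 = 0.111×939.89 = 104.33 kg/h.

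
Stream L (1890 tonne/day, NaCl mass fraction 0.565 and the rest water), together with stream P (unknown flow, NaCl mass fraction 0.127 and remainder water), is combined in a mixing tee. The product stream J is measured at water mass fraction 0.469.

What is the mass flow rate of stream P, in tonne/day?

Let P be the unknown flow. Total out = 1890 + P.
water balance: 822.15 + 0.873·P = 0.469·(1890 + P)
(0.873 − 0.469)·P = 0.469×1890 − 822.15 = 64.26
P = 64.26 / 0.404 = 159.06 tonne/day

159.1 tonne/day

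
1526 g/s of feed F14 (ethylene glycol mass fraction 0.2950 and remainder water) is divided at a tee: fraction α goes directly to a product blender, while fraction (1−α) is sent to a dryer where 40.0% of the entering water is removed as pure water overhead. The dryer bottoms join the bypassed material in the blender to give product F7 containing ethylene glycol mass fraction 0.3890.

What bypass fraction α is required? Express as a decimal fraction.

All 1526×0.295 = 450.17 g/s of ethylene glycol reaches F7, so F7 = 450.17/0.389 = 1157.2 g/s and vapour = 368.75 g/s.
The evaporator receives (1−α)·1526 of feed at 0.705 water and removes 0.400 of that water:
0.400×0.705×(1−α)×1526 = 368.75
(1−α) = 368.75/430.33 = 0.8569;  α = 0.1431.

0.143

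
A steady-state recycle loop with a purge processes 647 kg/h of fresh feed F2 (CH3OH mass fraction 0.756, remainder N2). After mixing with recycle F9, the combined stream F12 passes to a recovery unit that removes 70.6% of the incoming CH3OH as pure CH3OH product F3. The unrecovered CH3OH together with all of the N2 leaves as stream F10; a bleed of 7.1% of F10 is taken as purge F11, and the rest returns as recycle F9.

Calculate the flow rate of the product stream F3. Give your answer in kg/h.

CH3OH in F12: m_A = 647×0.756 + (1−0.071)·(1−0.706)·m_A, so m_A = 489.13/0.7269 = 672.93 kg/h.
Product F3 = 0.706×672.93 = 475.09 kg/h.

475.1 kg/h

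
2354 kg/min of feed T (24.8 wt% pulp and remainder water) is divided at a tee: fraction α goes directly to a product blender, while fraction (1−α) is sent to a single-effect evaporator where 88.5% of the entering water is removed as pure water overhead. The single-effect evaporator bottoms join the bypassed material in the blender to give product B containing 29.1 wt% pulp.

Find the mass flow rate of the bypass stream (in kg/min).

1831 kg/min

All 2354×0.248 = 583.79 kg/min of pulp reaches B, so B = 583.79/0.291 = 2006.2 kg/min and vapour = 347.84 kg/min.
The evaporator receives (1−α)·2354 of feed at 0.752 water and removes 0.885 of that water:
0.885×0.752×(1−α)×2354 = 347.84
(1−α) = 347.84/1566.6 = 0.2220;  α = 0.7780.
Bypass flow = 0.7780×2354 = 1831.3 kg/min.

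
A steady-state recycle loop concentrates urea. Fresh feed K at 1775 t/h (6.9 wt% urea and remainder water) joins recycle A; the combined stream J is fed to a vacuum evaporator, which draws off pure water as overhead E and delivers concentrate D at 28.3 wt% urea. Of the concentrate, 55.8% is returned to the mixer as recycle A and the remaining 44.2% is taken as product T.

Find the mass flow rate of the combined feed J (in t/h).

2321 t/h

Overall urea balance (none leaves overhead): urea in fresh feed = urea in product, i.e. 1775×0.069 = (1−0.558)·D·0.283.
D = 122.48/(0.283×0.442) = 979.13 t/h.
Recycle A = 0.558×979.13 = 546.35 t/h.
Combined feed J = 1775 + 546.35 = 2321.4 t/h.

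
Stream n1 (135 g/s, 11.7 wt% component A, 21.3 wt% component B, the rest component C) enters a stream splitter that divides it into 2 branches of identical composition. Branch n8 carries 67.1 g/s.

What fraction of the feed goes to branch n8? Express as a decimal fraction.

0.497

Fraction to n8 = 67.1/135 = 0.4970.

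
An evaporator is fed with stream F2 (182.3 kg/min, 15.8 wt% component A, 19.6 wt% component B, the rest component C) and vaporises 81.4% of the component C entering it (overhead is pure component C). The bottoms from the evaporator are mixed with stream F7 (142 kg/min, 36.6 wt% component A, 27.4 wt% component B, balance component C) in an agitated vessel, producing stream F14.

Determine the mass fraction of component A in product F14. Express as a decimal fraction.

Vapour removed = 0.814×0.646×182.3 = 95.861 kg/min; concentrate = 86.439 kg/min.
component A reaching the mixer = 28.803 (from concentrate) + 142×0.366 = 80.775 kg/min.
Product flow = 86.439 + 142 = 228.44 kg/min; component A fraction = 0.354.

0.354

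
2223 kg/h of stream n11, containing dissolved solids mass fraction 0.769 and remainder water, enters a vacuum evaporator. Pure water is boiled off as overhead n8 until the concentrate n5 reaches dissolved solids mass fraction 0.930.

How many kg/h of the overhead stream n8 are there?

384.8 kg/h

dissolved solids is conserved: 2223×0.769 = 1709.5 kg/h all reports to the concentrate.
Concentrate = 1709.5/(target fraction) = 1838.2 kg/h.
Overhead = 2223 − 1838.2 = 384.84 kg/h.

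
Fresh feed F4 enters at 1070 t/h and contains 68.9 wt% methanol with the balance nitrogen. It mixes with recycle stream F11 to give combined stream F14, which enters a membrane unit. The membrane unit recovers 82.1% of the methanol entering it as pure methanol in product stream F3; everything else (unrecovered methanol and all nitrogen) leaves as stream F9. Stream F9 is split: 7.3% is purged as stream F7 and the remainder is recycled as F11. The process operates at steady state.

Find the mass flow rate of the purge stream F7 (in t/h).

344.3 t/h

nitrogen enters only via F4 and leaves only via the purge: 1070×0.311 = 0.073×(nitrogen in F9), and the membrane unit passes all nitrogen, so nitrogen in F14 = nitrogen in F9 = 4558.5 t/h.
methanol in F14: m_A = 1070×0.689 + (1−0.073)·(1−0.821)·m_A, so m_A = 737.23/0.8341 = 883.9 t/h.
F9 = (1−0.821)×883.9 + 4558.5 = 4716.7 t/h.
Purge F7 = 0.073×4716.7 = 344.32 t/h.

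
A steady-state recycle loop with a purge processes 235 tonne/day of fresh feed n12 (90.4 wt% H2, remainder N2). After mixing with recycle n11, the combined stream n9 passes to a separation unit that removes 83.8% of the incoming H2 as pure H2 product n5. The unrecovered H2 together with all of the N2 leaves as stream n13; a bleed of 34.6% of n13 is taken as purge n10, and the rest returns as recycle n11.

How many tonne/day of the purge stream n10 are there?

35.88 tonne/day

N2 enters only via n12 and leaves only via the purge: 235×0.096 = 0.346×(N2 in n13), and the separation unit passes all N2, so N2 in n9 = N2 in n13 = 65.202 tonne/day.
H2 in n9: m_A = 235×0.904 + (1−0.346)·(1−0.838)·m_A, so m_A = 212.44/0.8941 = 237.61 tonne/day.
n13 = (1−0.838)×237.61 + 65.202 = 103.7 tonne/day.
Purge n10 = 0.346×103.7 = 35.879 tonne/day.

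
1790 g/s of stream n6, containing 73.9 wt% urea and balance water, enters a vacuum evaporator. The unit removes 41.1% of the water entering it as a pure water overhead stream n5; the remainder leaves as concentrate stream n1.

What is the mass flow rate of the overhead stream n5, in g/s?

water entering = 1790×0.261 = 467.19 g/s; overhead removed = 0.411×467.19 = 192.02 g/s.

192 g/s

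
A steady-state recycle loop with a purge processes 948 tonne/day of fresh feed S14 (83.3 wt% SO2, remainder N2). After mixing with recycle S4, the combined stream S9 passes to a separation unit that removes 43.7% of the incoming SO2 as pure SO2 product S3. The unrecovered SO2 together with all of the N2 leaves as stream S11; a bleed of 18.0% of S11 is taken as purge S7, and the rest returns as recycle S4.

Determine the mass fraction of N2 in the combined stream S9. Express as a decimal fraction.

0.375

N2 enters only via S14 and leaves only via the purge: 948×0.167 = 0.180×(N2 in S11), and the separation unit passes all N2, so N2 in S9 = N2 in S11 = 879.53 tonne/day.
SO2 in S9: m_A = 948×0.833 + (1−0.180)·(1−0.437)·m_A, so m_A = 789.68/0.5383 = 1466.9 tonne/day.
S9 = 1466.9 + 879.53 = 2346.4 tonne/day.
N2 fraction in S9 = 879.53/2346.4 = 0.375.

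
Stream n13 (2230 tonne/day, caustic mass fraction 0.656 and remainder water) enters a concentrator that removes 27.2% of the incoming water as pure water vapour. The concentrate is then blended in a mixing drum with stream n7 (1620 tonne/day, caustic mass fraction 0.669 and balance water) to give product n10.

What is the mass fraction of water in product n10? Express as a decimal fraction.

Vapour removed = 0.272×0.344×2230 = 208.66 tonne/day; concentrate = 2021.3 tonne/day.
water reaching the mixer = 558.46 (from concentrate) + 1620×0.331 = 1094.7 tonne/day.
Product flow = 2021.3 + 1620 = 3641.3 tonne/day; water fraction = 0.301.

0.301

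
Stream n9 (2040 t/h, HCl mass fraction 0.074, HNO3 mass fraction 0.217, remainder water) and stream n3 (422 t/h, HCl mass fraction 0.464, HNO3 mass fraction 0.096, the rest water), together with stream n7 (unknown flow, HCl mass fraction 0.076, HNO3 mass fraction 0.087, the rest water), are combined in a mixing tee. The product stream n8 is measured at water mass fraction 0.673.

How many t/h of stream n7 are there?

Let n7 be the unknown flow. Total out = 2462 + n7.
water balance: 1632 + 0.837·n7 = 0.673·(2462 + n7)
(0.837 − 0.673)·n7 = 0.673×2462 − 1632 = 24.886
n7 = 24.886 / 0.164 = 151.74 t/h

151.7 t/h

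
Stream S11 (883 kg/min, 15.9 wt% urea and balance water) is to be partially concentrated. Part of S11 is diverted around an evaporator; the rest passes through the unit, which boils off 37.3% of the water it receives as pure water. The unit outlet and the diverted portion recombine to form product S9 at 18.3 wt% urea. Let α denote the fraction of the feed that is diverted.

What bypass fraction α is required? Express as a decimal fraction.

All 883×0.159 = 140.4 kg/min of urea reaches S9, so S9 = 140.4/0.183 = 767.2 kg/min and vapour = 115.8 kg/min.
The evaporator receives (1−α)·883 of feed at 0.841 water and removes 0.373 of that water:
0.373×0.841×(1−α)×883 = 115.8
(1−α) = 115.8/276.99 = 0.4181;  α = 0.5819.

0.582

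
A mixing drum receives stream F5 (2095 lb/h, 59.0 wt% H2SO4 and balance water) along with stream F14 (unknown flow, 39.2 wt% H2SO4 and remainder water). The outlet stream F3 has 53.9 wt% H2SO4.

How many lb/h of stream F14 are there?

726.8 lb/h

Let F14 be the unknown flow. Total out = 2095 + F14.
H2SO4 balance: 1236 + 0.392·F14 = 0.539·(2095 + F14)
(0.392 − 0.539)·F14 = 0.539×2095 − 1236 = -106.84
F14 = -106.84 / -0.147 = 726.84 lb/h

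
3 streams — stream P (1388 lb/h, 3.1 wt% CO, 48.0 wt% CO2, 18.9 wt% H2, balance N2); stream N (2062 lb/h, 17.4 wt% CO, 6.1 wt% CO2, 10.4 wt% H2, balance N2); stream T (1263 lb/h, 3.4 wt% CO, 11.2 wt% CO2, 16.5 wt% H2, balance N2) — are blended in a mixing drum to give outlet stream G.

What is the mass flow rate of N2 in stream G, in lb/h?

N2 out = N2 in = 1388×0.300 + 2062×0.661 + 1263×0.689 = 2649.6 lb/h.

2650 lb/h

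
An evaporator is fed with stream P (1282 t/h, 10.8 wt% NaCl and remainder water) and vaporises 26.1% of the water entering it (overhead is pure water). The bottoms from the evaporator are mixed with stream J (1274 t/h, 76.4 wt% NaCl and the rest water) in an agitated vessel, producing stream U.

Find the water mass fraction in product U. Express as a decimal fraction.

Vapour removed = 0.261×0.892×1282 = 298.46 t/h; concentrate = 983.54 t/h.
water reaching the mixer = 845.08 (from concentrate) + 1274×0.236 = 1145.7 t/h.
Product flow = 983.54 + 1274 = 2257.5 t/h; water fraction = 0.5075.

0.5075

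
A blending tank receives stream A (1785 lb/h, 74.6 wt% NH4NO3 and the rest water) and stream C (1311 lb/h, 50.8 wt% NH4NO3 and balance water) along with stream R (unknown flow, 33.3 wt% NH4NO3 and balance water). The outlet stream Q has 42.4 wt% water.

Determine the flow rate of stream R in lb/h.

881.9 lb/h

Let R be the unknown flow. Total out = 3096 + R.
water balance: 1098.4 + 0.667·R = 0.424·(3096 + R)
(0.667 − 0.424)·R = 0.424×3096 − 1098.4 = 214.3
R = 214.3 / 0.243 = 881.9 lb/h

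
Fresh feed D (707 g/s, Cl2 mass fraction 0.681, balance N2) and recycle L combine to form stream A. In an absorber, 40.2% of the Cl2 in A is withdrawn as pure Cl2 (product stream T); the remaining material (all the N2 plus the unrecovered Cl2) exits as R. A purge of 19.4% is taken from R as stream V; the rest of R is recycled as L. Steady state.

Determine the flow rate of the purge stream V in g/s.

N2 enters only via D and leaves only via the purge: 707×0.319 = 0.194×(N2 in R), and the absorber passes all N2, so N2 in A = N2 in R = 1162.5 g/s.
Cl2 in A: m_A = 707×0.681 + (1−0.194)·(1−0.402)·m_A, so m_A = 481.47/0.5180 = 929.45 g/s.
R = (1−0.402)×929.45 + 1162.5 = 1718.4 g/s.
Purge V = 0.194×1718.4 = 333.36 g/s.

333.4 g/s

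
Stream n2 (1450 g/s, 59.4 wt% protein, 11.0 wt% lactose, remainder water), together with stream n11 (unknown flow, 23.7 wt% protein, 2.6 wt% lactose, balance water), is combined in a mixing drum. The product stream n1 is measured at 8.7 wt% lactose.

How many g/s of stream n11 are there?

546.7 g/s

Let n11 be the unknown flow. Total out = 1450 + n11.
lactose balance: 159.5 + 0.026·n11 = 0.087·(1450 + n11)
(0.026 − 0.087)·n11 = 0.087×1450 − 159.5 = -33.35
n11 = -33.35 / -0.061 = 546.72 g/s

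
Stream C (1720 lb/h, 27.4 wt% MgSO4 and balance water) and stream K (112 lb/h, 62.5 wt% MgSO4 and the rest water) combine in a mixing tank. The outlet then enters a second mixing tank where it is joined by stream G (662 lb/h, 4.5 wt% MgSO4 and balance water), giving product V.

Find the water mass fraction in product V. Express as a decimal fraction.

Overall, product flow = 2494 lb/h.
water in = 1720×0.726 + 112×0.375 + 662×0.955 = 1922.9 lb/h.
water fraction in V = 0.771.

0.771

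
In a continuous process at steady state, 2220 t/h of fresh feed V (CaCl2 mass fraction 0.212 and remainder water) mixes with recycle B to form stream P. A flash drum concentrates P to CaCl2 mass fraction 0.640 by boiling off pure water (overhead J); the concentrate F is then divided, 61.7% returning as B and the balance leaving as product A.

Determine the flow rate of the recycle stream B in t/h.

Overall CaCl2 balance (none leaves overhead): CaCl2 in fresh feed = CaCl2 in product, i.e. 2220×0.212 = (1−0.617)·F·0.640.
F = 470.64/(0.640×0.383) = 1920 t/h.
Recycle B = 0.617×1920 = 1184.7 t/h.

1185 t/h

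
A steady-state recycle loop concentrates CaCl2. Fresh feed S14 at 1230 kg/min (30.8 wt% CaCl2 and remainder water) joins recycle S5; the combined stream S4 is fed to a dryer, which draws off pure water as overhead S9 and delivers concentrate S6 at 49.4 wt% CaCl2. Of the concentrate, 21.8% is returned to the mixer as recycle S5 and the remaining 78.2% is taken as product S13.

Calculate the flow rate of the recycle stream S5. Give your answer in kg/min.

213.8 kg/min

Overall CaCl2 balance (none leaves overhead): CaCl2 in fresh feed = CaCl2 in product, i.e. 1230×0.308 = (1−0.218)·S6·0.494.
S6 = 378.84/(0.494×0.782) = 980.67 kg/min.
Recycle S5 = 0.218×980.67 = 213.79 kg/min.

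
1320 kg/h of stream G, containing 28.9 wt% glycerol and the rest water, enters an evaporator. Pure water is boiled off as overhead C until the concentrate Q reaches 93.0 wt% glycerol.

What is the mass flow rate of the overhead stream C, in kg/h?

909.8 kg/h

glycerol is conserved: 1320×0.289 = 381.48 kg/h all reports to the concentrate.
Concentrate = 381.48/(target fraction) = 410.19 kg/h.
Overhead = 1320 − 410.19 = 909.81 kg/h.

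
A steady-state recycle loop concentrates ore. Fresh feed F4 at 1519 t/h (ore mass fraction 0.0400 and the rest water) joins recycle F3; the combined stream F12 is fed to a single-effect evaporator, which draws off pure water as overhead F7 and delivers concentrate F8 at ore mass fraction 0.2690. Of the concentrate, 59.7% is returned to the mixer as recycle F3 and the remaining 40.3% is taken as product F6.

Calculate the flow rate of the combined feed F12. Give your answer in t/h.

Overall ore balance (none leaves overhead): ore in fresh feed = ore in product, i.e. 1519×0.040 = (1−0.597)·F8·0.269.
F8 = 60.76/(0.269×0.403) = 560.48 t/h.
Recycle F3 = 0.597×560.48 = 334.61 t/h.
Combined feed F12 = 1519 + 334.61 = 1853.6 t/h.

1854 t/h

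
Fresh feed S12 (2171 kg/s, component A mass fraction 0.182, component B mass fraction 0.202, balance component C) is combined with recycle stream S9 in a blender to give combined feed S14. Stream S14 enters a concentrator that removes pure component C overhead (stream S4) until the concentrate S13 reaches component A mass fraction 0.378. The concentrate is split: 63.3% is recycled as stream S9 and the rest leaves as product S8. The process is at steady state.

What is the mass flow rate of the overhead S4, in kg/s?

Overall component A balance (none leaves overhead): component A in fresh feed = component A in product, i.e. 2171×0.182 = (1−0.633)·S13·0.378.
S13 = 395.12/(0.378×0.367) = 2848.2 kg/s.
Recycle S9 = 0.633×2848.2 = 1802.9 kg/s.
Combined feed S14 = 2171 + 1802.9 = 3973.9 kg/s.
Overhead S4 = S14 − S13 = 3973.9 − 2848.2 = 1125.7 kg/s.

1126 kg/s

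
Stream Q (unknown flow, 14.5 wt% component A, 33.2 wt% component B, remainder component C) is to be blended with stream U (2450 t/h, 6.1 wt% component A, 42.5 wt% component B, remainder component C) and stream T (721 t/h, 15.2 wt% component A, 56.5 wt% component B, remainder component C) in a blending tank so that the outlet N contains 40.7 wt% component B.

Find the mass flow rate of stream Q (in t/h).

Let Q be the unknown flow. Total out = 3171 + Q.
component B balance: 1448.6 + 0.332·Q = 0.407·(3171 + Q)
(0.332 − 0.407)·Q = 0.407×3171 − 1448.6 = -158.02
Q = -158.02 / -0.075 = 2106.9 t/h

2107 t/h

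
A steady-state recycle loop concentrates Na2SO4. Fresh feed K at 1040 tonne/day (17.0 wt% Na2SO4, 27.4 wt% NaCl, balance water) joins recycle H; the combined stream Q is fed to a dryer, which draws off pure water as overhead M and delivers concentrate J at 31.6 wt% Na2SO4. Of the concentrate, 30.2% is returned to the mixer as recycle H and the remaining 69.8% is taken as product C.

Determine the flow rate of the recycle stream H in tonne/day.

242.1 tonne/day

Overall Na2SO4 balance (none leaves overhead): Na2SO4 in fresh feed = Na2SO4 in product, i.e. 1040×0.170 = (1−0.302)·J·0.316.
J = 176.8/(0.316×0.698) = 801.57 tonne/day.
Recycle H = 0.302×801.57 = 242.07 tonne/day.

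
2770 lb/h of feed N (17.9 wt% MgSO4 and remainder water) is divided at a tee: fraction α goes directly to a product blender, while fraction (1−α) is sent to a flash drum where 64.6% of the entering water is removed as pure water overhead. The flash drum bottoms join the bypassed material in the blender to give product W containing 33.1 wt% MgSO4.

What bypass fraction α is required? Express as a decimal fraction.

0.134

All 2770×0.179 = 495.83 lb/h of MgSO4 reaches W, so W = 495.83/0.331 = 1498 lb/h and vapour = 1272 lb/h.
The evaporator receives (1−α)·2770 of feed at 0.821 water and removes 0.646 of that water:
0.646×0.821×(1−α)×2770 = 1272
(1−α) = 1272/1469.1 = 0.8658;  α = 0.1342.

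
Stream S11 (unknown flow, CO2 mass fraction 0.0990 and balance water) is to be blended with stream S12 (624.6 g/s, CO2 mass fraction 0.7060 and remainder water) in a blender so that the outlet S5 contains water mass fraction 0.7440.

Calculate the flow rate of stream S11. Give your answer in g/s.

1790 g/s

Let S11 be the unknown flow. Total out = 624.6 + S11.
water balance: 183.63 + 0.901·S11 = 0.744·(624.6 + S11)
(0.901 − 0.744)·S11 = 0.744×624.6 − 183.63 = 281.07
S11 = 281.07 / 0.157 = 1790.3 g/s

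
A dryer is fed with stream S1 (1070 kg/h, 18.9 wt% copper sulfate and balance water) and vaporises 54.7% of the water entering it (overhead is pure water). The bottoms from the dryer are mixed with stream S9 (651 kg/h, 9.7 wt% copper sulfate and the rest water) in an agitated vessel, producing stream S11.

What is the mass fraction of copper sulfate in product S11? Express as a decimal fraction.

Vapour removed = 0.547×0.811×1070 = 474.67 kg/h; concentrate = 595.33 kg/h.
copper sulfate reaching the mixer = 202.23 (from concentrate) + 651×0.097 = 265.38 kg/h.
Product flow = 595.33 + 651 = 1246.3 kg/h; copper sulfate fraction = 0.213.

0.213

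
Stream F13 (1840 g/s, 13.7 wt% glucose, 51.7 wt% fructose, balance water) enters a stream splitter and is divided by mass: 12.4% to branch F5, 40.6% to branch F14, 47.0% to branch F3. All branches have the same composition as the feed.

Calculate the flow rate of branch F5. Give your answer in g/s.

228.2 g/s

Branch F5 flow = 0.124×1840 = 228.16 g/s.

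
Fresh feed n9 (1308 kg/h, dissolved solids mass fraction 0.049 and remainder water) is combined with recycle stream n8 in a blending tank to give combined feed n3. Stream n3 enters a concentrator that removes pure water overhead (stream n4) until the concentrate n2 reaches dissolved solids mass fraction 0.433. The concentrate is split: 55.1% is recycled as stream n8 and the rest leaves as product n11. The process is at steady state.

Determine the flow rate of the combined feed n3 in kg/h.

Overall dissolved solids balance (none leaves overhead): dissolved solids in fresh feed = dissolved solids in product, i.e. 1308×0.049 = (1−0.551)·n2·0.433.
n2 = 64.092/(0.433×0.449) = 329.66 kg/h.
Recycle n8 = 0.551×329.66 = 181.64 kg/h.
Combined feed n3 = 1308 + 181.64 = 1489.6 kg/h.

1490 kg/h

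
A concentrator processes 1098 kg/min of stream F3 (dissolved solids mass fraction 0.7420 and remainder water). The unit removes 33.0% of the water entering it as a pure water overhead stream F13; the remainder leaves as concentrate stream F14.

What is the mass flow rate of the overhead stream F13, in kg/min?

93.48 kg/min

water entering = 1098×0.258 = 283.28 kg/min; overhead removed = 0.330×283.28 = 93.484 kg/min.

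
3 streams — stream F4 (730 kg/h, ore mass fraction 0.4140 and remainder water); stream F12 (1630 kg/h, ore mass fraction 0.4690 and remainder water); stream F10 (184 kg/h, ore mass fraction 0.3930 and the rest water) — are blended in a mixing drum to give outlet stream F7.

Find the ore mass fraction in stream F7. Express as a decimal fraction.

0.4477

Total flow out = 730 + 1630 + 184 = 2544 kg/h.
ore in = 730×0.414 + 1630×0.469 + 184×0.393 = 1139 kg/h.
ore mass fraction in F7 = 1139/2544 = 0.4477.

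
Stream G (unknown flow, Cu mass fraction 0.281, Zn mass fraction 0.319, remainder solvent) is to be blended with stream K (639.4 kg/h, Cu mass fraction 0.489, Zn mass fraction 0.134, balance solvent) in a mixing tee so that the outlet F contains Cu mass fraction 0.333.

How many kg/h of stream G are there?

Let G be the unknown flow. Total out = 639.4 + G.
Cu balance: 312.67 + 0.281·G = 0.333·(639.4 + G)
(0.281 − 0.333)·G = 0.333×639.4 − 312.67 = -99.746
G = -99.746 / -0.052 = 1918.2 kg/h

1918 kg/h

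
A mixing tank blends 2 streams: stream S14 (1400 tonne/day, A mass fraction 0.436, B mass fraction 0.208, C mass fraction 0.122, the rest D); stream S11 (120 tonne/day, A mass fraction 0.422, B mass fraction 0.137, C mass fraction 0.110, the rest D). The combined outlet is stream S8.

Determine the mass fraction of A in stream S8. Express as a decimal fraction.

Total flow out = 1400 + 120 = 1520 tonne/day.
A in = 1400×0.436 + 120×0.422 = 661.04 tonne/day.
A mass fraction in S8 = 661.04/1520 = 0.435.

0.435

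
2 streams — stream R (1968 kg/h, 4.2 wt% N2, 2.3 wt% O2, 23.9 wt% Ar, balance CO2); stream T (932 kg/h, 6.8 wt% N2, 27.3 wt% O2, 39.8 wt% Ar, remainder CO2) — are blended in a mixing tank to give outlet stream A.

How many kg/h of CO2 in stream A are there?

1613 kg/h

CO2 out = CO2 in = 1968×0.696 + 932×0.261 = 1613 kg/h.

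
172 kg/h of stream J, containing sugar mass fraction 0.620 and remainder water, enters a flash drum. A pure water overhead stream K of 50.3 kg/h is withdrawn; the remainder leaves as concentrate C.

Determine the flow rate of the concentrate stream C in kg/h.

Concentrate = 172 − 50.3 = 121.7 kg/h.

121.7 kg/h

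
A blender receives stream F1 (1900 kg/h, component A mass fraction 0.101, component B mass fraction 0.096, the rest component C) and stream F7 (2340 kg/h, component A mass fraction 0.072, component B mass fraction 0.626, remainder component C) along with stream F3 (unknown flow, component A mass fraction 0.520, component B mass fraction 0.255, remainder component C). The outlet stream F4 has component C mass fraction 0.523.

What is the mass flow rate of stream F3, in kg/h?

Let F3 be the unknown flow. Total out = 4240 + F3.
component C balance: 2232.4 + 0.225·F3 = 0.523·(4240 + F3)
(0.225 − 0.523)·F3 = 0.523×4240 − 2232.4 = -14.86
F3 = -14.86 / -0.298 = 49.866 kg/h

49.87 kg/h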